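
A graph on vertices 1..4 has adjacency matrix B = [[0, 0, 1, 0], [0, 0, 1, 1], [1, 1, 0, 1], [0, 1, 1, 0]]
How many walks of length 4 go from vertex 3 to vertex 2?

6

The number of length-4 walks from vertex 3 to vertex 2 is entry (3,2) of B^4, where B is the adjacency matrix.
B^2 = [[1, 1, 0, 1], [1, 2, 1, 1], [0, 1, 3, 1], [1, 1, 1, 2]]
B^3 = [[0, 1, 3, 1], [1, 2, 4, 3], [3, 4, 2, 4], [1, 3, 4, 2]]
B^4 = [[3, 4, 2, 4], [4, 7, 6, 6], [2, 6, 11, 6], [4, 6, 6, 7]]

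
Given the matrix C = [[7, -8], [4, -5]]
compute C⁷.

[[4375, -4376], [2188, -2189]]

tr C = 2 and det C = -3, so the characteristic polynomial is λ² − (2)λ + (-3) with roots 3 and -1.
Eigenvectors give P = [[2, -1], [1, -1]] with P⁻¹ = [[1, -1], [1, -2]], and C = P·diag(3, -1)·P⁻¹.
Then C⁷ = P·diag(2187, -1)·P⁻¹ = [[4374, 1], [2187, 1]] · [[1, -1], [1, -2]] = [[4375, -4376], [2188, -2189]].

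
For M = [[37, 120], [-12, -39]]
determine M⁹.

tr M = -2 and det M = -3, so the characteristic polynomial is λ² − (-2)λ + (-3) with roots -3 and 1.
Eigenvectors give P = [[-3, -10], [1, 3]] with P⁻¹ = [[3, 10], [-1, -3]], and M = P·diag(-3, 1)·P⁻¹.
Then M⁹ = P·diag(-19683, 1)·P⁻¹ = [[59049, -10], [-19683, 3]] · [[3, 10], [-1, -3]] = [[177157, 590520], [-59052, -196839]].

[[177157, 590520], [-59052, -196839]]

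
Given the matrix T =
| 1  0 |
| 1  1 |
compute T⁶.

T = I + N where N = [[0, 0], [1, 0]] is strictly lower-triangular, so N² = 0.
(I + N)⁶ = I + 6·N = [[1, 0], [6, 1]].

[[1, 0], [6, 1]]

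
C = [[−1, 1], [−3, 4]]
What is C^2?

[[−2, 3], [−9, 13]]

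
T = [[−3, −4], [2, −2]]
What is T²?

[[1, 20], [−10, −4]]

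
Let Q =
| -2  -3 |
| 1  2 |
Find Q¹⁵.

[[-2, -3], [1, 2]]

Q² = I (check: tr Q = 0 and det Q = -1), so Q¹⁵ = Q since 15 is odd.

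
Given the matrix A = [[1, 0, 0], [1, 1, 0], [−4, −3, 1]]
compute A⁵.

[[1, 0, 0], [5, 1, 0], [−50, −15, 1]]

A = I + N where N = [[0, 0, 0], [1, 0, 0], [−4, −3, 0]] is strictly lower-triangular, so N³ = 0.
(I + N)⁵ = I + 5·N + 10·N² = [[1, 0, 0], [5, 1, 0], [−50, −15, 1]].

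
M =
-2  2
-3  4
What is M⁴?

[[-20, 32], [-48, 76]]

M² = [[-2, 4], [-6, 10]]
M³ = [[-8, 12], [-18, 28]]
M⁴ = [[-20, 32], [-48, 76]]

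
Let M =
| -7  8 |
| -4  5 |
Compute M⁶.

tr M = -2 and det M = -3, so the characteristic polynomial is λ² − (-2)λ + (-3) with roots 1 and -3.
Eigenvectors give P = [[-1, -2], [-1, -1]] with P⁻¹ = [[1, -2], [-1, 1]], and M = P·diag(1, -3)·P⁻¹.
Then M⁶ = P·diag(1, 729)·P⁻¹ = [[-1, -1458], [-1, -729]] · [[1, -2], [-1, 1]] = [[1457, -1456], [728, -727]].

[[1457, -1456], [728, -727]]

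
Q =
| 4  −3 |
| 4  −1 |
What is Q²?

[[4, −9], [12, −11]]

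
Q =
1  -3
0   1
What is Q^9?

[[1, -27], [0, 1]]

Q = I + N where N = [[0, -3], [0, 0]] is strictly upper-triangular, so N^2 = 0.
(I + N)^9 = I + 9·N = [[1, -27], [0, 1]].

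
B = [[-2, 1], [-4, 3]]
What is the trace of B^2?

5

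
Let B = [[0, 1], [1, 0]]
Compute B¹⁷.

[[0, 1], [1, 0]]

B² = I (check: tr B = 0 and det B = -1), so B¹⁷ = B since 17 is odd.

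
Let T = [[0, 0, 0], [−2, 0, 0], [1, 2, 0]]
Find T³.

T is strictly triangular, hence nilpotent: T³ = 0, so T³ = 0.

[[0, 0, 0], [0, 0, 0], [0, 0, 0]]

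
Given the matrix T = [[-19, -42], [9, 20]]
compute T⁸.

tr T = 1 and det T = -2, so the characteristic polynomial is λ² − (1)λ + (-2) with roots 2 and -1.
Eigenvectors give P = [[2, -7], [-1, 3]] with P⁻¹ = [[-3, -7], [-1, -2]], and T = P·diag(2, -1)·P⁻¹.
Then T⁸ = P·diag(256, 1)·P⁻¹ = [[512, -7], [-256, 3]] · [[-3, -7], [-1, -2]] = [[-1529, -3570], [765, 1786]].

[[-1529, -3570], [765, 1786]]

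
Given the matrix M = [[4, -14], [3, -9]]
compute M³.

[[106, -266], [57, -141]]

tr M = -5 and det M = 6, so the characteristic polynomial is λ² − (-5)λ + (6) with roots -2 and -3.
Eigenvectors give P = [[7, 2], [3, 1]] with P⁻¹ = [[1, -2], [-3, 7]], and M = P·diag(-2, -3)·P⁻¹.
Then M³ = P·diag(-8, -27)·P⁻¹ = [[-56, -54], [-24, -27]] · [[1, -2], [-3, 7]] = [[106, -266], [57, -141]].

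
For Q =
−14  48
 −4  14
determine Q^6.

tr Q = 0 and det Q = −4, so the characteristic polynomial is λ² − (0)λ + (−4) with roots −2 and 2.
Eigenvectors give P = [[4, 3], [1, 1]] with P⁻¹ = [[1, −3], [−1, 4]], and Q = P·diag(−2, 2)·P⁻¹.
Then Q^6 = P·diag(64, 64)·P⁻¹ = [[256, 192], [64, 64]] · [[1, −3], [−1, 4]] = [[64, 0], [0, 64]].

[[64, 0], [0, 64]]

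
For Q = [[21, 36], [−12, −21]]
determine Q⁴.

tr Q = 0 and det Q = −9, so the characteristic polynomial is λ² − (0)λ + (−9) with roots 3 and −3.
Eigenvectors give P = [[−2, 3], [1, −2]] with P⁻¹ = [[−2, −3], [−1, −2]], and Q = P·diag(3, −3)·P⁻¹.
Then Q⁴ = P·diag(81, 81)·P⁻¹ = [[−162, 243], [81, −162]] · [[−2, −3], [−1, −2]] = [[81, 0], [0, 81]].

[[81, 0], [0, 81]]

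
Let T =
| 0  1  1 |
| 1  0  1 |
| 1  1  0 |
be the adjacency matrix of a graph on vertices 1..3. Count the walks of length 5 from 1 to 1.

10

The number of length-5 walks from vertex 1 to vertex 1 is entry (1,1) of T^5, where T is the adjacency matrix.
T^2 = [[2, 1, 1], [1, 2, 1], [1, 1, 2]]
T^3 = [[2, 3, 3], [3, 2, 3], [3, 3, 2]]
T^4 = [[6, 5, 5], [5, 6, 5], [5, 5, 6]]
T^5 = [[10, 11, 11], [11, 10, 11], [11, 11, 10]]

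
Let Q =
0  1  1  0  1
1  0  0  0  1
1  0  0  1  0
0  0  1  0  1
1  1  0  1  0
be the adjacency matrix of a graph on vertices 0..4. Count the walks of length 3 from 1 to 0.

4

The number of length-3 walks from vertex 1 to vertex 0 is entry (1,0) of Q³, where Q is the adjacency matrix.
Q² = [[3, 1, 0, 2, 1], [1, 2, 1, 1, 1], [0, 1, 2, 0, 2], [2, 1, 0, 2, 0], [1, 1, 2, 0, 3]]
Q³ = [[2, 4, 5, 1, 6], [4, 2, 2, 2, 4], [5, 2, 0, 4, 1], [1, 2, 4, 0, 5], [6, 4, 1, 5, 2]]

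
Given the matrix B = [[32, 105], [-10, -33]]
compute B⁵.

[[1682, 5775], [-550, -1893]]

tr B = -1 and det B = -6, so the characteristic polynomial is λ² − (-1)λ + (-6) with roots -3 and 2.
Eigenvectors give P = [[3, -7], [-1, 2]] with P⁻¹ = [[-2, -7], [-1, -3]], and B = P·diag(-3, 2)·P⁻¹.
Then B⁵ = P·diag(-243, 32)·P⁻¹ = [[-729, -224], [243, 64]] · [[-2, -7], [-1, -3]] = [[1682, 5775], [-550, -1893]].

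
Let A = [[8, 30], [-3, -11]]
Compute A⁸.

tr A = -3 and det A = 2, so the characteristic polynomial is λ² − (-3)λ + (2) with roots -2 and -1.
Eigenvectors give P = [[-3, 10], [1, -3]] with P⁻¹ = [[3, 10], [1, 3]], and A = P·diag(-2, -1)·P⁻¹.
Then A⁸ = P·diag(256, 1)·P⁻¹ = [[-768, 10], [256, -3]] · [[3, 10], [1, 3]] = [[-2294, -7650], [765, 2551]].

[[-2294, -7650], [765, 2551]]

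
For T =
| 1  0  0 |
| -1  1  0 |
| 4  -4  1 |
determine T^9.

[[1, 0, 0], [-9, 1, 0], [180, -36, 1]]

T = I + N where N = [[0, 0, 0], [-1, 0, 0], [4, -4, 0]] is strictly lower-triangular, so N^3 = 0.
(I + N)^9 = I + 9·N + 36·N^2 = [[1, 0, 0], [-9, 1, 0], [180, -36, 1]].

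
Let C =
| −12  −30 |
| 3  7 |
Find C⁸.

tr C = −5 and det C = 6, so the characteristic polynomial is λ² − (−5)λ + (6) with roots −3 and −2.
Eigenvectors give P = [[10, −3], [−3, 1]] with P⁻¹ = [[1, 3], [3, 10]], and C = P·diag(−3, −2)·P⁻¹.
Then C⁸ = P·diag(6561, 256)·P⁻¹ = [[65610, −768], [−19683, 256]] · [[1, 3], [3, 10]] = [[63306, 189150], [−18915, −56489]].

[[63306, 189150], [−18915, −56489]]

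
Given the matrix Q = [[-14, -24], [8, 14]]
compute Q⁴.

[[16, 0], [0, 16]]

tr Q = 0 and det Q = -4, so the characteristic polynomial is λ² − (0)λ + (-4) with roots -2 and 2.
Eigenvectors give P = [[-2, -3], [1, 2]] with P⁻¹ = [[-2, -3], [1, 2]], and Q = P·diag(-2, 2)·P⁻¹.
Then Q⁴ = P·diag(16, 16)·P⁻¹ = [[-32, -48], [16, 32]] · [[-2, -3], [1, 2]] = [[16, 0], [0, 16]].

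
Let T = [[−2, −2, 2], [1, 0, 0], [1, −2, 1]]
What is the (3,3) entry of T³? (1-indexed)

T² = [[4, 0, −2], [−2, −2, 2], [−3, −4, 3]]
T³ = [[−10, −4, 6], [4, 0, −2], [5, 0, −3]]

−3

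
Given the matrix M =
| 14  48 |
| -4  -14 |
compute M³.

tr M = 0 and det M = -4, so the characteristic polynomial is λ² − (0)λ + (-4) with roots 2 and -2.
Eigenvectors give P = [[4, -3], [-1, 1]] with P⁻¹ = [[1, 3], [1, 4]], and M = P·diag(2, -2)·P⁻¹.
Then M³ = P·diag(8, -8)·P⁻¹ = [[32, 24], [-8, -8]] · [[1, 3], [1, 4]] = [[56, 192], [-16, -56]].

[[56, 192], [-16, -56]]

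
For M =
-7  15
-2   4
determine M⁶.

[[379, -945], [126, -314]]

tr M = -3 and det M = 2, so the characteristic polynomial is λ² − (-3)λ + (2) with roots -2 and -1.
Eigenvectors give P = [[3, -5], [1, -2]] with P⁻¹ = [[2, -5], [1, -3]], and M = P·diag(-2, -1)·P⁻¹.
Then M⁶ = P·diag(64, 1)·P⁻¹ = [[192, -5], [64, -2]] · [[2, -5], [1, -3]] = [[379, -945], [126, -314]].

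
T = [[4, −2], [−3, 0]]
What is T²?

[[22, −8], [−12, 6]]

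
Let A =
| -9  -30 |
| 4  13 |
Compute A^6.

[[-3639, -10920], [1456, 4369]]

tr A = 4 and det A = 3, so the characteristic polynomial is λ² − (4)λ + (3) with roots 3 and 1.
Eigenvectors give P = [[-5, -3], [2, 1]] with P⁻¹ = [[1, 3], [-2, -5]], and A = P·diag(3, 1)·P⁻¹.
Then A^6 = P·diag(729, 1)·P⁻¹ = [[-3645, -3], [1458, 1]] · [[1, 3], [-2, -5]] = [[-3639, -10920], [1456, 4369]].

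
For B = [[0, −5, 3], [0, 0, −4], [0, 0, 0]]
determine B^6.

B is strictly triangular, hence nilpotent: B^3 = 0, so B^6 = 0.

[[0, 0, 0], [0, 0, 0], [0, 0, 0]]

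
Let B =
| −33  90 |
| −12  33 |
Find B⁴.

tr B = 0 and det B = −9, so the characteristic polynomial is λ² − (0)λ + (−9) with roots 3 and −3.
Eigenvectors give P = [[−5, 3], [−2, 1]] with P⁻¹ = [[1, −3], [2, −5]], and B = P·diag(3, −3)·P⁻¹.
Then B⁴ = P·diag(81, 81)·P⁻¹ = [[−405, 243], [−162, 81]] · [[1, −3], [2, −5]] = [[81, 0], [0, 81]].

[[81, 0], [0, 81]]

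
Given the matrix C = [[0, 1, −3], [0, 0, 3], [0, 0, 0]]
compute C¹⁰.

C is strictly triangular, hence nilpotent: C³ = 0, so C¹⁰ = 0.

[[0, 0, 0], [0, 0, 0], [0, 0, 0]]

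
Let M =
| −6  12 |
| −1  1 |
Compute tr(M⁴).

tr M = −5 and det M = 6, so the characteristic polynomial is λ² − (−5)λ + (6) with roots −3 and −2.
Eigenvectors give P = [[4, 3], [1, 1]] with P⁻¹ = [[1, −3], [−1, 4]], and M = P·diag(−3, −2)·P⁻¹.
Then M⁴ = P·diag(81, 16)·P⁻¹ = [[324, 48], [81, 16]] · [[1, −3], [−1, 4]] = [[276, −780], [65, −179]].

97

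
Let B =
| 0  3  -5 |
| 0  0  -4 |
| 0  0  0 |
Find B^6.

[[0, 0, 0], [0, 0, 0], [0, 0, 0]]

B is strictly triangular, hence nilpotent: B^3 = 0, so B^6 = 0.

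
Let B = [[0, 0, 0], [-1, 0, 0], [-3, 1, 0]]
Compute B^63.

B is strictly triangular, hence nilpotent: B^3 = 0, so B^63 = 0.

[[0, 0, 0], [0, 0, 0], [0, 0, 0]]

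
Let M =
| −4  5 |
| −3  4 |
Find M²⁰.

M² = I (check: tr M = 0 and det M = −1), so M²⁰ = I since 20 is even.

[[1, 0], [0, 1]]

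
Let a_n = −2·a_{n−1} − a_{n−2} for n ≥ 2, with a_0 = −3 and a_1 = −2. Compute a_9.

With companion matrix M = [[−2, −1], [1, 0]], [a_n, a_{n−1}]ᵀ = M·[a_{n−1}, a_{n−2}]ᵀ, so [a_9, a_8]ᵀ = M⁸·[a_1, a_0]ᵀ.
M⁸ = [[9, 8], [−8, −7]], giving [a_9, a_8]ᵀ = [[−42], [37]].

−42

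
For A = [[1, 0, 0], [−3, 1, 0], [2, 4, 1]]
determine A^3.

A = I + N where N = [[0, 0, 0], [−3, 0, 0], [2, 4, 0]] is strictly lower-triangular, so N^3 = 0.
(I + N)^3 = I + 3·N + 3·N^2 = [[1, 0, 0], [−9, 1, 0], [−30, 12, 1]].

[[1, 0, 0], [−9, 1, 0], [−30, 12, 1]]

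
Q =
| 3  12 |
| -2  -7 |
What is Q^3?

[[51, 156], [-26, -79]]

tr Q = -4 and det Q = 3, so the characteristic polynomial is λ² − (-4)λ + (3) with roots -3 and -1.
Eigenvectors give P = [[-2, -3], [1, 1]] with P⁻¹ = [[1, 3], [-1, -2]], and Q = P·diag(-3, -1)·P⁻¹.
Then Q^3 = P·diag(-27, -1)·P⁻¹ = [[54, 3], [-27, -1]] · [[1, 3], [-1, -2]] = [[51, 156], [-26, -79]].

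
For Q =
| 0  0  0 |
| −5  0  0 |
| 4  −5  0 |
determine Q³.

[[0, 0, 0], [0, 0, 0], [0, 0, 0]]

Q is strictly triangular, hence nilpotent: Q³ = 0, so Q³ = 0.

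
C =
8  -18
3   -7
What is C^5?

tr C = 1 and det C = -2, so the characteristic polynomial is λ² − (1)λ + (-2) with roots -1 and 2.
Eigenvectors give P = [[2, 3], [1, 1]] with P⁻¹ = [[-1, 3], [1, -2]], and C = P·diag(-1, 2)·P⁻¹.
Then C^5 = P·diag(-1, 32)·P⁻¹ = [[-2, 96], [-1, 32]] · [[-1, 3], [1, -2]] = [[98, -198], [33, -67]].

[[98, -198], [33, -67]]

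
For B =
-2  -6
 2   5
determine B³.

tr B = 3 and det B = 2, so the characteristic polynomial is λ² − (3)λ + (2) with roots 1 and 2.
Eigenvectors give P = [[2, -3], [-1, 2]] with P⁻¹ = [[2, 3], [1, 2]], and B = P·diag(1, 2)·P⁻¹.
Then B³ = P·diag(1, 8)·P⁻¹ = [[2, -24], [-1, 16]] · [[2, 3], [1, 2]] = [[-20, -42], [14, 29]].

[[-20, -42], [14, 29]]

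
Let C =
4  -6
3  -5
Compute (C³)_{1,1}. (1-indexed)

10

tr C = -1 and det C = -2, so the characteristic polynomial is λ² − (-1)λ + (-2) with roots 1 and -2.
Eigenvectors give P = [[2, 1], [1, 1]] with P⁻¹ = [[1, -1], [-1, 2]], and C = P·diag(1, -2)·P⁻¹.
Then C³ = P·diag(1, -8)·P⁻¹ = [[2, -8], [1, -8]] · [[1, -1], [-1, 2]] = [[10, -18], [9, -17]].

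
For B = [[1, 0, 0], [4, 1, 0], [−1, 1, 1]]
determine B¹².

[[1, 0, 0], [48, 1, 0], [252, 12, 1]]

B = I + N where N = [[0, 0, 0], [4, 0, 0], [−1, 1, 0]] is strictly lower-triangular, so N³ = 0.
(I + N)¹² = I + 12·N + 66·N² = [[1, 0, 0], [48, 1, 0], [252, 12, 1]].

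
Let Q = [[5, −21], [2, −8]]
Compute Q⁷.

[[761, −2667], [254, −890]]

tr Q = −3 and det Q = 2, so the characteristic polynomial is λ² − (−3)λ + (2) with roots −1 and −2.
Eigenvectors give P = [[7, 3], [2, 1]] with P⁻¹ = [[1, −3], [−2, 7]], and Q = P·diag(−1, −2)·P⁻¹.
Then Q⁷ = P·diag(−1, −128)·P⁻¹ = [[−7, −384], [−2, −128]] · [[1, −3], [−2, 7]] = [[761, −2667], [254, −890]].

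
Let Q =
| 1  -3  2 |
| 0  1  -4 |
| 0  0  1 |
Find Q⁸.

[[1, -24, 352], [0, 1, -32], [0, 0, 1]]

Q = I + N where N = [[0, -3, 2], [0, 0, -4], [0, 0, 0]] is strictly upper-triangular, so N³ = 0.
(I + N)⁸ = I + 8·N + 28·N² = [[1, -24, 352], [0, 1, -32], [0, 0, 1]].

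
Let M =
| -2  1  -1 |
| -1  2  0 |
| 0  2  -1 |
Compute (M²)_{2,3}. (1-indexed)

1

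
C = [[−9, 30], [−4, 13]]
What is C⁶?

[[−3639, 10920], [−1456, 4369]]

tr C = 4 and det C = 3, so the characteristic polynomial is λ² − (4)λ + (3) with roots 1 and 3.
Eigenvectors give P = [[3, 5], [1, 2]] with P⁻¹ = [[2, −5], [−1, 3]], and C = P·diag(1, 3)·P⁻¹.
Then C⁶ = P·diag(1, 729)·P⁻¹ = [[3, 3645], [1, 1458]] · [[2, −5], [−1, 3]] = [[−3639, 10920], [−1456, 4369]].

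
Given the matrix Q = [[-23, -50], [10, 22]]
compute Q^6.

[[3389, 6650], [-1330, -2596]]

tr Q = -1 and det Q = -6, so the characteristic polynomial is λ² − (-1)λ + (-6) with roots -3 and 2.
Eigenvectors give P = [[5, -2], [-2, 1]] with P⁻¹ = [[1, 2], [2, 5]], and Q = P·diag(-3, 2)·P⁻¹.
Then Q^6 = P·diag(729, 64)·P⁻¹ = [[3645, -128], [-1458, 64]] · [[1, 2], [2, 5]] = [[3389, 6650], [-1330, -2596]].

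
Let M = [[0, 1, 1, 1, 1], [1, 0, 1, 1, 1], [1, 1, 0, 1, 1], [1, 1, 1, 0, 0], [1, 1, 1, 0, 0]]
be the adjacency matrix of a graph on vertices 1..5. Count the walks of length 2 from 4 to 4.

The number of length-2 walks from vertex 4 to vertex 4 is entry (4,4) of M^2, where M is the adjacency matrix.
M^2 = [[4, 3, 3, 2, 2], [3, 4, 3, 2, 2], [3, 3, 4, 2, 2], [2, 2, 2, 3, 3], [2, 2, 2, 3, 3]]

3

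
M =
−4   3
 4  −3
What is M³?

M² = [[28, −21], [−28, 21]]
M³ = [[−196, 147], [196, −147]]

[[−196, 147], [196, −147]]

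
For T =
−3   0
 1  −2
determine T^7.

tr T = −5 and det T = 6, so the characteristic polynomial is λ² − (−5)λ + (6) with roots −2 and −3.
Eigenvectors give P = [[0, −1], [1, 1]] with P⁻¹ = [[1, 1], [−1, 0]], and T = P·diag(−2, −3)·P⁻¹.
Then T^7 = P·diag(−128, −2187)·P⁻¹ = [[0, 2187], [−128, −2187]] · [[1, 1], [−1, 0]] = [[−2187, 0], [2059, −128]].

[[−2187, 0], [2059, −128]]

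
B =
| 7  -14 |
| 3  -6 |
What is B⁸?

[[7, -14], [3, -6]]

B² = B (a projection; rank 1, trace 1), so B⁸ = B.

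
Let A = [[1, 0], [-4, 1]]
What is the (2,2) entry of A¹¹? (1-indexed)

A = I + N where N = [[0, 0], [-4, 0]] is strictly lower-triangular, so N² = 0.
(I + N)¹¹ = I + 11·N = [[1, 0], [-44, 1]].

1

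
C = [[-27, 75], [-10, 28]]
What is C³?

[[-183, 525], [-70, 202]]

tr C = 1 and det C = -6, so the characteristic polynomial is λ² − (1)λ + (-6) with roots -2 and 3.
Eigenvectors give P = [[-3, 5], [-1, 2]] with P⁻¹ = [[-2, 5], [-1, 3]], and C = P·diag(-2, 3)·P⁻¹.
Then C³ = P·diag(-8, 27)·P⁻¹ = [[24, 135], [8, 54]] · [[-2, 5], [-1, 3]] = [[-183, 525], [-70, 202]].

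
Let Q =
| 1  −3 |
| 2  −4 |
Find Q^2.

[[−5, 9], [−6, 10]]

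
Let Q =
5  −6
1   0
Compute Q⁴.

[[211, −390], [65, −114]]

tr Q = 5 and det Q = 6, so the characteristic polynomial is λ² − (5)λ + (6) with roots 2 and 3.
Eigenvectors give P = [[2, −3], [1, −1]] with P⁻¹ = [[−1, 3], [−1, 2]], and Q = P·diag(2, 3)·P⁻¹.
Then Q⁴ = P·diag(16, 81)·P⁻¹ = [[32, −243], [16, −81]] · [[−1, 3], [−1, 2]] = [[211, −390], [65, −114]].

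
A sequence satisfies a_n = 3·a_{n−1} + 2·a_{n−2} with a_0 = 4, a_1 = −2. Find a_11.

With companion matrix C = [[3, 2], [1, 0]], [a_n, a_{n−1}]ᵀ = C·[a_{n−1}, a_{n−2}]ᵀ, so [a_11, a_10]ᵀ = C¹⁰·[a_1, a_0]ᵀ.
C¹⁰ = [[283667, 159294], [79647, 44726]], giving [a_11, a_10]ᵀ = [[69842], [19610]].

69842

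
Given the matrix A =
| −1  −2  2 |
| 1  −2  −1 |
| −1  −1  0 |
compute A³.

A² = [[−3, 4, 0], [−2, 3, 4], [0, 4, −1]]
A³ = [[7, −2, −10], [1, −6, −7], [5, −7, −4]]

[[7, −2, −10], [1, −6, −7], [5, −7, −4]]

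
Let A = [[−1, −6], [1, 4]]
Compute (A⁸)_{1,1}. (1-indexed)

tr A = 3 and det A = 2, so the characteristic polynomial is λ² − (3)λ + (2) with roots 2 and 1.
Eigenvectors give P = [[−2, 3], [1, −1]] with P⁻¹ = [[1, 3], [1, 2]], and A = P·diag(2, 1)·P⁻¹.
Then A⁸ = P·diag(256, 1)·P⁻¹ = [[−512, 3], [256, −1]] · [[1, 3], [1, 2]] = [[−509, −1530], [255, 766]].

−509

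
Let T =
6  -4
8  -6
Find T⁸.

tr T = 0 and det T = -4, so the characteristic polynomial is λ² − (0)λ + (-4) with roots 2 and -2.
Eigenvectors give P = [[1, -1], [1, -2]] with P⁻¹ = [[2, -1], [1, -1]], and T = P·diag(2, -2)·P⁻¹.
Then T⁸ = P·diag(256, 256)·P⁻¹ = [[256, -256], [256, -512]] · [[2, -1], [1, -1]] = [[256, 0], [0, 256]].

[[256, 0], [0, 256]]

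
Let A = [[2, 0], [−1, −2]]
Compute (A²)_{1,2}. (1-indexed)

0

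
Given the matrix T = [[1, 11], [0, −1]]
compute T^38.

[[1, 0], [0, 1]]

T² = I (check: tr T = 0 and det T = −1), so T^38 = I since 38 is even.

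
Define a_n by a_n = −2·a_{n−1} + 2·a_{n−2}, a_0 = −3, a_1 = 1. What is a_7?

With companion matrix C = [[−2, 2], [1, 0]], [a_n, a_{n−1}]ᵀ = C·[a_{n−1}, a_{n−2}]ᵀ, so [a_7, a_6]ᵀ = C⁶·[a_1, a_0]ᵀ.
C⁶ = [[328, −240], [−120, 88]], giving [a_7, a_6]ᵀ = [[1048], [−384]].

1048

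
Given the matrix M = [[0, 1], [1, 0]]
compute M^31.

M² = I (check: tr M = 0 and det M = -1), so M^31 = M since 31 is odd.

[[0, 1], [1, 0]]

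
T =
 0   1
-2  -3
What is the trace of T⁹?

-513

tr T = -3 and det T = 2, so the characteristic polynomial is λ² − (-3)λ + (2) with roots -1 and -2.
Eigenvectors give P = [[-1, -1], [1, 2]] with P⁻¹ = [[-2, -1], [1, 1]], and T = P·diag(-1, -2)·P⁻¹.
Then T⁹ = P·diag(-1, -512)·P⁻¹ = [[1, 512], [-1, -1024]] · [[-2, -1], [1, 1]] = [[510, 511], [-1022, -1023]].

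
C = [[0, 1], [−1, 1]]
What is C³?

[[−1, 0], [0, −1]]

C² = [[−1, 1], [−1, 0]]
C³ = [[−1, 0], [0, −1]]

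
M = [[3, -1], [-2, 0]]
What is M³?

[[39, -11], [-22, 6]]

M² = [[11, -3], [-6, 2]]
M³ = [[39, -11], [-22, 6]]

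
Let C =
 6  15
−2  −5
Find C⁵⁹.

C² = C (a projection; rank 1, trace 1), so C⁵⁹ = C.

[[6, 15], [−2, −5]]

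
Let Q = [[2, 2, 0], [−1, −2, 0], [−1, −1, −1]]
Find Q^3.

[[4, 4, 0], [−2, −4, 0], [−2, −3, −1]]

Q^2 = [[2, 0, 0], [0, 2, 0], [0, 1, 1]]
Q^3 = [[4, 4, 0], [−2, −4, 0], [−2, −3, −1]]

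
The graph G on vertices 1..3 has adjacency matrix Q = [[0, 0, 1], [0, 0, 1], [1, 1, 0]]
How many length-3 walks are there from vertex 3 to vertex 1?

The number of length-3 walks from vertex 3 to vertex 1 is entry (3,1) of Q³, where Q is the adjacency matrix.
Q² = [[1, 1, 0], [1, 1, 0], [0, 0, 2]]
Q³ = [[0, 0, 2], [0, 0, 2], [2, 2, 0]]

2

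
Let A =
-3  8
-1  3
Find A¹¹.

A² = I (check: tr A = 0 and det A = -1), so A¹¹ = A since 11 is odd.

[[-3, 8], [-1, 3]]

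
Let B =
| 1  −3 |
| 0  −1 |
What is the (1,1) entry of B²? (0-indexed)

1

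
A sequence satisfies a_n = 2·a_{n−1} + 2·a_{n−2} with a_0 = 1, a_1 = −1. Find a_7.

−88

With companion matrix M = [[2, 2], [1, 0]], [a_n, a_{n−1}]ᵀ = M·[a_{n−1}, a_{n−2}]ᵀ, so [a_7, a_6]ᵀ = M^6·[a_1, a_0]ᵀ.
M^6 = [[328, 240], [120, 88]], giving [a_7, a_6]ᵀ = [[−88], [−32]].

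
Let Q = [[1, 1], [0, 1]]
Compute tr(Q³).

2

Q = I + N where N = [[0, 1], [0, 0]] is strictly upper-triangular, so N² = 0.
(I + N)³ = I + 3·N = [[1, 3], [0, 1]].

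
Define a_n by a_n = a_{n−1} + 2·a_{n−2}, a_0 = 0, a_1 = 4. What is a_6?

With companion matrix B = [[1, 2], [1, 0]], [a_n, a_{n−1}]ᵀ = B·[a_{n−1}, a_{n−2}]ᵀ, so [a_6, a_5]ᵀ = B⁵·[a_1, a_0]ᵀ.
B⁵ = [[21, 22], [11, 10]], giving [a_6, a_5]ᵀ = [[84], [44]].

84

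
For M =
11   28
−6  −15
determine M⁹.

tr M = −4 and det M = 3, so the characteristic polynomial is λ² − (−4)λ + (3) with roots −1 and −3.
Eigenvectors give P = [[7, −2], [−3, 1]] with P⁻¹ = [[1, 2], [3, 7]], and M = P·diag(−1, −3)·P⁻¹.
Then M⁹ = P·diag(−1, −19683)·P⁻¹ = [[−7, 39366], [3, −19683]] · [[1, 2], [3, 7]] = [[118091, 275548], [−59046, −137775]].

[[118091, 275548], [−59046, −137775]]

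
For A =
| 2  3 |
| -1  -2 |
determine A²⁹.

[[2, 3], [-1, -2]]

A² = I (check: tr A = 0 and det A = -1), so A²⁹ = A since 29 is odd.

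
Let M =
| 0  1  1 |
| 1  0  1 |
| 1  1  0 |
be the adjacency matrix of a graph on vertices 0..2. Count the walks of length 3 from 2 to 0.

The number of length-3 walks from vertex 2 to vertex 0 is entry (2,0) of M^3, where M is the adjacency matrix.
M^2 = [[2, 1, 1], [1, 2, 1], [1, 1, 2]]
M^3 = [[2, 3, 3], [3, 2, 3], [3, 3, 2]]

3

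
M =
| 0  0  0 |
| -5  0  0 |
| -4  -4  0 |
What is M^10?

M is strictly triangular, hence nilpotent: M^3 = 0, so M^10 = 0.

[[0, 0, 0], [0, 0, 0], [0, 0, 0]]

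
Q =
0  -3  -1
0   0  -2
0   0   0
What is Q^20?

Q is strictly triangular, hence nilpotent: Q^3 = 0, so Q^20 = 0.

[[0, 0, 0], [0, 0, 0], [0, 0, 0]]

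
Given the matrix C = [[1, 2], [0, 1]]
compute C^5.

[[1, 10], [0, 1]]

C = I + N where N = [[0, 2], [0, 0]] is strictly upper-triangular, so N^2 = 0.
(I + N)^5 = I + 5·N = [[1, 10], [0, 1]].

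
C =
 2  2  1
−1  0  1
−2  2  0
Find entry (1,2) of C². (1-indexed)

6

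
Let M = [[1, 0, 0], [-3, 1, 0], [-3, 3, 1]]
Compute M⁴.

[[1, 0, 0], [-12, 1, 0], [-66, 12, 1]]

M = I + N where N = [[0, 0, 0], [-3, 0, 0], [-3, 3, 0]] is strictly lower-triangular, so N³ = 0.
(I + N)⁴ = I + 4·N + 6·N² = [[1, 0, 0], [-12, 1, 0], [-66, 12, 1]].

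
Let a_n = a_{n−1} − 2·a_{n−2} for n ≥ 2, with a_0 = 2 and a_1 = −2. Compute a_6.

−6

With companion matrix M = [[1, −2], [1, 0]], [a_n, a_{n−1}]ᵀ = M·[a_{n−1}, a_{n−2}]ᵀ, so [a_6, a_5]ᵀ = M⁵·[a_1, a_0]ᵀ.
M⁵ = [[5, 2], [−1, 6]], giving [a_6, a_5]ᵀ = [[−6], [14]].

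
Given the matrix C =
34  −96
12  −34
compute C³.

tr C = 0 and det C = −4, so the characteristic polynomial is λ² − (0)λ + (−4) with roots −2 and 2.
Eigenvectors give P = [[8, −3], [3, −1]] with P⁻¹ = [[−1, 3], [−3, 8]], and C = P·diag(−2, 2)·P⁻¹.
Then C³ = P·diag(−8, 8)·P⁻¹ = [[−64, −24], [−24, −8]] · [[−1, 3], [−3, 8]] = [[136, −384], [48, −136]].

[[136, −384], [48, −136]]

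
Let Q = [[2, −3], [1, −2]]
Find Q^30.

Q² = I (check: tr Q = 0 and det Q = −1), so Q^30 = I since 30 is even.

[[1, 0], [0, 1]]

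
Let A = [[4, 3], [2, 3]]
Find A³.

A² = [[22, 21], [14, 15]]
A³ = [[130, 129], [86, 87]]

[[130, 129], [86, 87]]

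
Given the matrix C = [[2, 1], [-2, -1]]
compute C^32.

C² = C (a projection; rank 1, trace 1), so C^32 = C.

[[2, 1], [-2, -1]]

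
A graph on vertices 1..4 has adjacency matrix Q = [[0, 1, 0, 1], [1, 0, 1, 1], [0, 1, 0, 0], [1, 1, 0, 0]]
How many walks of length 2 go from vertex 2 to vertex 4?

The number of length-2 walks from vertex 2 to vertex 4 is entry (2,4) of Q², where Q is the adjacency matrix.
Q² = [[2, 1, 1, 1], [1, 3, 0, 1], [1, 0, 1, 1], [1, 1, 1, 2]]

1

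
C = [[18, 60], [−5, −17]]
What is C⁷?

tr C = 1 and det C = −6, so the characteristic polynomial is λ² − (1)λ + (−6) with roots −2 and 3.
Eigenvectors give P = [[−3, 4], [1, −1]] with P⁻¹ = [[1, 4], [1, 3]], and C = P·diag(−2, 3)·P⁻¹.
Then C⁷ = P·diag(−128, 2187)·P⁻¹ = [[384, 8748], [−128, −2187]] · [[1, 4], [1, 3]] = [[9132, 27780], [−2315, −7073]].

[[9132, 27780], [−2315, −7073]]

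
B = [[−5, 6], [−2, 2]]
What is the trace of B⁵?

−33

tr B = −3 and det B = 2, so the characteristic polynomial is λ² − (−3)λ + (2) with roots −2 and −1.
Eigenvectors give P = [[2, 3], [1, 2]] with P⁻¹ = [[2, −3], [−1, 2]], and B = P·diag(−2, −1)·P⁻¹.
Then B⁵ = P·diag(−32, −1)·P⁻¹ = [[−64, −3], [−32, −2]] · [[2, −3], [−1, 2]] = [[−125, 186], [−62, 92]].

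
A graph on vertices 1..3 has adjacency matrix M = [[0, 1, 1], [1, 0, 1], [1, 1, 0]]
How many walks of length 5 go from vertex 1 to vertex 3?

11

The number of length-5 walks from vertex 1 to vertex 3 is entry (1,3) of M⁵, where M is the adjacency matrix.
M² = [[2, 1, 1], [1, 2, 1], [1, 1, 2]]
M³ = [[2, 3, 3], [3, 2, 3], [3, 3, 2]]
M⁴ = [[6, 5, 5], [5, 6, 5], [5, 5, 6]]
M⁵ = [[10, 11, 11], [11, 10, 11], [11, 11, 10]]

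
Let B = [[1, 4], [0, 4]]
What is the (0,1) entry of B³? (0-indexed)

84

B² = [[1, 20], [0, 16]]
B³ = [[1, 84], [0, 64]]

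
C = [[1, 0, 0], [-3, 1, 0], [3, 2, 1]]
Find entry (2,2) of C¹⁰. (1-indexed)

1

C = I + N where N = [[0, 0, 0], [-3, 0, 0], [3, 2, 0]] is strictly lower-triangular, so N³ = 0.
(I + N)¹⁰ = I + 10·N + 45·N² = [[1, 0, 0], [-30, 1, 0], [-240, 20, 1]].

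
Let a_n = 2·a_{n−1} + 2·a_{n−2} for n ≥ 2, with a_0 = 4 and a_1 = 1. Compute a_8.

3520

With companion matrix A = [[2, 2], [1, 0]], [a_n, a_{n−1}]ᵀ = A·[a_{n−1}, a_{n−2}]ᵀ, so [a_8, a_7]ᵀ = A^7·[a_1, a_0]ᵀ.
A^7 = [[896, 656], [328, 240]], giving [a_8, a_7]ᵀ = [[3520], [1288]].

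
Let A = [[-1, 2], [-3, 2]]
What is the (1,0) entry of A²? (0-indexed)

-3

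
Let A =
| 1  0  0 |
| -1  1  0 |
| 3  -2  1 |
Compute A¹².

A = I + N where N = [[0, 0, 0], [-1, 0, 0], [3, -2, 0]] is strictly lower-triangular, so N³ = 0.
(I + N)¹² = I + 12·N + 66·N² = [[1, 0, 0], [-12, 1, 0], [168, -24, 1]].

[[1, 0, 0], [-12, 1, 0], [168, -24, 1]]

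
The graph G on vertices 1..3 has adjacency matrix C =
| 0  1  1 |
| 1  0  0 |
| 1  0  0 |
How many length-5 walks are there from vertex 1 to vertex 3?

4

The number of length-5 walks from vertex 1 to vertex 3 is entry (1,3) of C⁵, where C is the adjacency matrix.
C² = [[2, 0, 0], [0, 1, 1], [0, 1, 1]]
C³ = [[0, 2, 2], [2, 0, 0], [2, 0, 0]]
C⁴ = [[4, 0, 0], [0, 2, 2], [0, 2, 2]]
C⁵ = [[0, 4, 4], [4, 0, 0], [4, 0, 0]]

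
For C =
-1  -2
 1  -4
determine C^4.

[[-49, 130], [-65, 146]]

tr C = -5 and det C = 6, so the characteristic polynomial is λ² − (-5)λ + (6) with roots -3 and -2.
Eigenvectors give P = [[-1, 2], [-1, 1]] with P⁻¹ = [[1, -2], [1, -1]], and C = P·diag(-3, -2)·P⁻¹.
Then C^4 = P·diag(81, 16)·P⁻¹ = [[-81, 32], [-81, 16]] · [[1, -2], [1, -1]] = [[-49, 130], [-65, 146]].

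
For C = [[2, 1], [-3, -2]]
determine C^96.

C² = I (check: tr C = 0 and det C = -1), so C^96 = I since 96 is even.

[[1, 0], [0, 1]]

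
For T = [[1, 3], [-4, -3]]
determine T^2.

[[-11, -6], [8, -3]]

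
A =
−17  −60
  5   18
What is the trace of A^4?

tr A = 1 and det A = −6, so the characteristic polynomial is λ² − (1)λ + (−6) with roots 3 and −2.
Eigenvectors give P = [[−3, 4], [1, −1]] with P⁻¹ = [[1, 4], [1, 3]], and A = P·diag(3, −2)·P⁻¹.
Then A^4 = P·diag(81, 16)·P⁻¹ = [[−243, 64], [81, −16]] · [[1, 4], [1, 3]] = [[−179, −780], [65, 276]].

97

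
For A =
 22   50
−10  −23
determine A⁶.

[[−2596, −6650], [1330, 3389]]

tr A = −1 and det A = −6, so the characteristic polynomial is λ² − (−1)λ + (−6) with roots −3 and 2.
Eigenvectors give P = [[−2, −5], [1, 2]] with P⁻¹ = [[2, 5], [−1, −2]], and A = P·diag(−3, 2)·P⁻¹.
Then A⁶ = P·diag(729, 64)·P⁻¹ = [[−1458, −320], [729, 128]] · [[2, 5], [−1, −2]] = [[−2596, −6650], [1330, 3389]].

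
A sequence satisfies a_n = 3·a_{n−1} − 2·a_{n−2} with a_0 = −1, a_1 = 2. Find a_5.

With companion matrix C = [[3, −2], [1, 0]], [a_n, a_{n−1}]ᵀ = C·[a_{n−1}, a_{n−2}]ᵀ, so [a_5, a_4]ᵀ = C⁴·[a_1, a_0]ᵀ.
C⁴ = [[31, −30], [15, −14]], giving [a_5, a_4]ᵀ = [[92], [44]].

92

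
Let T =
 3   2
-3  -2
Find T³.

T² = T (a projection; rank 1, trace 1), so T³ = T.

[[3, 2], [-3, -2]]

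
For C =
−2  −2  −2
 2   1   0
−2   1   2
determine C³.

C² = [[4, 0, 0], [−2, −3, −4], [2, 7, 8]]
C³ = [[−8, −8, −8], [6, −3, −4], [−6, 11, 12]]

[[−8, −8, −8], [6, −3, −4], [−6, 11, 12]]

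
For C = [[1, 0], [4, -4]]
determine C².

[[1, 0], [-12, 16]]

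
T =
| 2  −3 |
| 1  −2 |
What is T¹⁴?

[[1, 0], [0, 1]]

T² = I (check: tr T = 0 and det T = −1), so T¹⁴ = I since 14 is even.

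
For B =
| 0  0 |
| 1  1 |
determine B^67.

B² = B (a projection; rank 1, trace 1), so B^67 = B.

[[0, 0], [1, 1]]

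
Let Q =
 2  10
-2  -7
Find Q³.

tr Q = -5 and det Q = 6, so the characteristic polynomial is λ² − (-5)λ + (6) with roots -3 and -2.
Eigenvectors give P = [[-2, 5], [1, -2]] with P⁻¹ = [[2, 5], [1, 2]], and Q = P·diag(-3, -2)·P⁻¹.
Then Q³ = P·diag(-27, -8)·P⁻¹ = [[54, -40], [-27, 16]] · [[2, 5], [1, 2]] = [[68, 190], [-38, -103]].

[[68, 190], [-38, -103]]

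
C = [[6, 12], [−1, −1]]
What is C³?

tr C = 5 and det C = 6, so the characteristic polynomial is λ² − (5)λ + (6) with roots 3 and 2.
Eigenvectors give P = [[4, −3], [−1, 1]] with P⁻¹ = [[1, 3], [1, 4]], and C = P·diag(3, 2)·P⁻¹.
Then C³ = P·diag(27, 8)·P⁻¹ = [[108, −24], [−27, 8]] · [[1, 3], [1, 4]] = [[84, 228], [−19, −49]].

[[84, 228], [−19, −49]]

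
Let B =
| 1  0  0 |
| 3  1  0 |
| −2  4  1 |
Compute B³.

B = I + N where N = [[0, 0, 0], [3, 0, 0], [−2, 4, 0]] is strictly lower-triangular, so N³ = 0.
(I + N)³ = I + 3·N + 3·N² = [[1, 0, 0], [9, 1, 0], [30, 12, 1]].

[[1, 0, 0], [9, 1, 0], [30, 12, 1]]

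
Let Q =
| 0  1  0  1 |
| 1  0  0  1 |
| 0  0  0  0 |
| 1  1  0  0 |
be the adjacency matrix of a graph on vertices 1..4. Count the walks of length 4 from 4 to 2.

5

The number of length-4 walks from vertex 4 to vertex 2 is entry (4,2) of Q⁴, where Q is the adjacency matrix.
Q² = [[2, 1, 0, 1], [1, 2, 0, 1], [0, 0, 0, 0], [1, 1, 0, 2]]
Q³ = [[2, 3, 0, 3], [3, 2, 0, 3], [0, 0, 0, 0], [3, 3, 0, 2]]
Q⁴ = [[6, 5, 0, 5], [5, 6, 0, 5], [0, 0, 0, 0], [5, 5, 0, 6]]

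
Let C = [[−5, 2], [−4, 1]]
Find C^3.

tr C = −4 and det C = 3, so the characteristic polynomial is λ² − (−4)λ + (3) with roots −3 and −1.
Eigenvectors give P = [[1, −1], [1, −2]] with P⁻¹ = [[2, −1], [1, −1]], and C = P·diag(−3, −1)·P⁻¹.
Then C^3 = P·diag(−27, −1)·P⁻¹ = [[−27, 1], [−27, 2]] · [[2, −1], [1, −1]] = [[−53, 26], [−52, 25]].

[[−53, 26], [−52, 25]]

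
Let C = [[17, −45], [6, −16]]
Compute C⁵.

[[197, −495], [66, −166]]

tr C = 1 and det C = −2, so the characteristic polynomial is λ² − (1)λ + (−2) with roots 2 and −1.
Eigenvectors give P = [[3, −5], [1, −2]] with P⁻¹ = [[2, −5], [1, −3]], and C = P·diag(2, −1)·P⁻¹.
Then C⁵ = P·diag(32, −1)·P⁻¹ = [[96, 5], [32, 2]] · [[2, −5], [1, −3]] = [[197, −495], [66, −166]].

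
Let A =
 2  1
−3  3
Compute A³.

[[−13, 16], [−48, 3]]

A² = [[1, 5], [−15, 6]]
A³ = [[−13, 16], [−48, 3]]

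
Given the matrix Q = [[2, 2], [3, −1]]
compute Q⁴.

Q² = [[10, 2], [3, 7]]
Q³ = [[26, 18], [27, −1]]
Q⁴ = [[106, 34], [51, 55]]

[[106, 34], [51, 55]]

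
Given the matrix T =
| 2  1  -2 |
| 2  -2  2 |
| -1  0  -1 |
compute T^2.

[[8, 0, 0], [-2, 6, -10], [-1, -1, 3]]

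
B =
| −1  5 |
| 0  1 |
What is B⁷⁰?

[[1, 0], [0, 1]]

B² = I (check: tr B = 0 and det B = −1), so B⁷⁰ = I since 70 is even.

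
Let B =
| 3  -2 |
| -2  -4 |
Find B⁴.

[[173, 66], [66, 404]]

B² = [[13, 2], [2, 20]]
B³ = [[35, -34], [-34, -84]]
B⁴ = [[173, 66], [66, 404]]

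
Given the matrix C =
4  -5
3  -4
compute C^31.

[[4, -5], [3, -4]]

C² = I (check: tr C = 0 and det C = -1), so C^31 = C since 31 is odd.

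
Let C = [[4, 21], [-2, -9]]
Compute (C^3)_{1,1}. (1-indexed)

tr C = -5 and det C = 6, so the characteristic polynomial is λ² − (-5)λ + (6) with roots -2 and -3.
Eigenvectors give P = [[7, -3], [-2, 1]] with P⁻¹ = [[1, 3], [2, 7]], and C = P·diag(-2, -3)·P⁻¹.
Then C^3 = P·diag(-8, -27)·P⁻¹ = [[-56, 81], [16, -27]] · [[1, 3], [2, 7]] = [[106, 399], [-38, -141]].

106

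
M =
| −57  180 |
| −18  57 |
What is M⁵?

tr M = 0 and det M = −9, so the characteristic polynomial is λ² − (0)λ + (−9) with roots 3 and −3.
Eigenvectors give P = [[3, 10], [1, 3]] with P⁻¹ = [[−3, 10], [1, −3]], and M = P·diag(3, −3)·P⁻¹.
Then M⁵ = P·diag(243, −243)·P⁻¹ = [[729, −2430], [243, −729]] · [[−3, 10], [1, −3]] = [[−4617, 14580], [−1458, 4617]].

[[−4617, 14580], [−1458, 4617]]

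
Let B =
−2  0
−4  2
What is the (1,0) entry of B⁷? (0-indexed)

tr B = 0 and det B = −4, so the characteristic polynomial is λ² − (0)λ + (−4) with roots 2 and −2.
Eigenvectors give P = [[0, −1], [−1, −1]] with P⁻¹ = [[1, −1], [−1, 0]], and B = P·diag(2, −2)·P⁻¹.
Then B⁷ = P·diag(128, −128)·P⁻¹ = [[0, 128], [−128, 128]] · [[1, −1], [−1, 0]] = [[−128, 0], [−256, 128]].

−256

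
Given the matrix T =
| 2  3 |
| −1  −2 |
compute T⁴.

T² = I (check: tr T = 0 and det T = −1), so T⁴ = I since 4 is even.

[[1, 0], [0, 1]]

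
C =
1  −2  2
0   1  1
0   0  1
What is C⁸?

C = I + N where N = [[0, −2, 2], [0, 0, 1], [0, 0, 0]] is strictly upper-triangular, so N³ = 0.
(I + N)⁸ = I + 8·N + 28·N² = [[1, −16, −40], [0, 1, 8], [0, 0, 1]].

[[1, −16, −40], [0, 1, 8], [0, 0, 1]]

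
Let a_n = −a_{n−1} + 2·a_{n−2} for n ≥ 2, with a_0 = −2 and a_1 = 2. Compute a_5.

42

With companion matrix Q = [[−1, 2], [1, 0]], [a_n, a_{n−1}]ᵀ = Q·[a_{n−1}, a_{n−2}]ᵀ, so [a_5, a_4]ᵀ = Q⁴·[a_1, a_0]ᵀ.
Q⁴ = [[11, −10], [−5, 6]], giving [a_5, a_4]ᵀ = [[42], [−22]].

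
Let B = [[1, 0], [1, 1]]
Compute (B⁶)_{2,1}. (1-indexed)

B = I + N where N = [[0, 0], [1, 0]] is strictly lower-triangular, so N² = 0.
(I + N)⁶ = I + 6·N = [[1, 0], [6, 1]].

6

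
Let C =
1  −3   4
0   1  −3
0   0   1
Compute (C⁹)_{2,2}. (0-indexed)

C = I + N where N = [[0, −3, 4], [0, 0, −3], [0, 0, 0]] is strictly upper-triangular, so N³ = 0.
(I + N)⁹ = I + 9·N + 36·N² = [[1, −27, 360], [0, 1, −27], [0, 0, 1]].

1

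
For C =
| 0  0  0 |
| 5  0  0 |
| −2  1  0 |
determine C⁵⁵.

C is strictly triangular, hence nilpotent: C³ = 0, so C⁵⁵ = 0.

[[0, 0, 0], [0, 0, 0], [0, 0, 0]]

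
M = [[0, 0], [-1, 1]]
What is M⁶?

M² = M (a projection; rank 1, trace 1), so M⁶ = M.

[[0, 0], [-1, 1]]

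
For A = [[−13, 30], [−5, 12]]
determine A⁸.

tr A = −1 and det A = −6, so the characteristic polynomial is λ² − (−1)λ + (−6) with roots −3 and 2.
Eigenvectors give P = [[3, 2], [1, 1]] with P⁻¹ = [[1, −2], [−1, 3]], and A = P·diag(−3, 2)·P⁻¹.
Then A⁸ = P·diag(6561, 256)·P⁻¹ = [[19683, 512], [6561, 256]] · [[1, −2], [−1, 3]] = [[19171, −37830], [6305, −12354]].

[[19171, −37830], [6305, −12354]]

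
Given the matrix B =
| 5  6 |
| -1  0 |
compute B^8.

[[19171, 37830], [-6305, -12354]]

tr B = 5 and det B = 6, so the characteristic polynomial is λ² − (5)λ + (6) with roots 3 and 2.
Eigenvectors give P = [[-3, -2], [1, 1]] with P⁻¹ = [[-1, -2], [1, 3]], and B = P·diag(3, 2)·P⁻¹.
Then B^8 = P·diag(6561, 256)·P⁻¹ = [[-19683, -512], [6561, 256]] · [[-1, -2], [1, 3]] = [[19171, 37830], [-6305, -12354]].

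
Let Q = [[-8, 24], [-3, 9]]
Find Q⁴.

Q² = Q (a projection; rank 1, trace 1), so Q⁴ = Q.

[[-8, 24], [-3, 9]]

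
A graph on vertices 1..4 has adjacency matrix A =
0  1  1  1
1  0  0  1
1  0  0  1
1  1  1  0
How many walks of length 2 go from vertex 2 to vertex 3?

2

The number of length-2 walks from vertex 2 to vertex 3 is entry (2,3) of A^2, where A is the adjacency matrix.
A^2 = [[3, 1, 1, 2], [1, 2, 2, 1], [1, 2, 2, 1], [2, 1, 1, 3]]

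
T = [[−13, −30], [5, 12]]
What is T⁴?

[[211, 390], [−65, −114]]

tr T = −1 and det T = −6, so the characteristic polynomial is λ² − (−1)λ + (−6) with roots −3 and 2.
Eigenvectors give P = [[−3, 2], [1, −1]] with P⁻¹ = [[−1, −2], [−1, −3]], and T = P·diag(−3, 2)·P⁻¹.
Then T⁴ = P·diag(81, 16)·P⁻¹ = [[−243, 32], [81, −16]] · [[−1, −2], [−1, −3]] = [[211, 390], [−65, −114]].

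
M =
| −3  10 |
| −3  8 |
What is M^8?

tr M = 5 and det M = 6, so the characteristic polynomial is λ² − (5)λ + (6) with roots 2 and 3.
Eigenvectors give P = [[−2, 5], [−1, 3]] with P⁻¹ = [[−3, 5], [−1, 2]], and M = P·diag(2, 3)·P⁻¹.
Then M^8 = P·diag(256, 6561)·P⁻¹ = [[−512, 32805], [−256, 19683]] · [[−3, 5], [−1, 2]] = [[−31269, 63050], [−18915, 38086]].

[[−31269, 63050], [−18915, 38086]]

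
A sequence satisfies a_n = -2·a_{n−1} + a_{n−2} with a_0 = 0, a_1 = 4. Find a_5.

116

With companion matrix B = [[-2, 1], [1, 0]], [a_n, a_{n−1}]ᵀ = B·[a_{n−1}, a_{n−2}]ᵀ, so [a_5, a_4]ᵀ = B⁴·[a_1, a_0]ᵀ.
B⁴ = [[29, -12], [-12, 5]], giving [a_5, a_4]ᵀ = [[116], [-48]].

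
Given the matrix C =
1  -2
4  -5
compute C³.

[[25, -26], [52, -53]]

tr C = -4 and det C = 3, so the characteristic polynomial is λ² − (-4)λ + (3) with roots -1 and -3.
Eigenvectors give P = [[1, -1], [1, -2]] with P⁻¹ = [[2, -1], [1, -1]], and C = P·diag(-1, -3)·P⁻¹.
Then C³ = P·diag(-1, -27)·P⁻¹ = [[-1, 27], [-1, 54]] · [[2, -1], [1, -1]] = [[25, -26], [52, -53]].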